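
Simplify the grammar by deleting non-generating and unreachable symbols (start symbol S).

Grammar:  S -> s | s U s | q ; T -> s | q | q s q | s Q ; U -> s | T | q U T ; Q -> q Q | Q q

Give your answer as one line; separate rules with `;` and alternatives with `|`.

S -> s | s U s | q; T -> s | q | q s q; U -> s | T | q U T

Generating nonterminals: {S, T, U}.
Reachable from S after that: {S, T, U}.
Removed useless symbols: {Q} and every production mentioning them.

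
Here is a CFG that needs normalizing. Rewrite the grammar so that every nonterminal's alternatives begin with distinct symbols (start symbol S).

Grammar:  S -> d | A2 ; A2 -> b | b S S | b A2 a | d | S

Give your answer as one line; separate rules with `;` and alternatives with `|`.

S -> d | A2; A2 -> d | S | b A2'; A2' -> ε | S S | A2 a

A2 has alternatives sharing prefix 'b': factor to A2 → b A2' with A2' → ε | S S | A2 a.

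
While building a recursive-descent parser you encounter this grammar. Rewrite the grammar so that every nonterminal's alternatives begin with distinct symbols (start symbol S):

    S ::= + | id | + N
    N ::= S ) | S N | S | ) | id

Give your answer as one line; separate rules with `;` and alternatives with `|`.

S has alternatives sharing prefix '+': factor to S → + S' with S' → ε | N.
N has alternatives sharing prefix 'S': factor to N → S N' with N' → ) | N | ε.

S ::= id | + S'; N ::= ) | id | S N'; S' ::= ε | N; N' ::= ) | N | ε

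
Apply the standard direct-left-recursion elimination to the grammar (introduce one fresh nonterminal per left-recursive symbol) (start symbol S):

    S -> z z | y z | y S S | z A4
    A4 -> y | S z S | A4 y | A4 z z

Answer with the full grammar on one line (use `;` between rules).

Directly left-recursive nonterminal: A4.
For A4: α = {y, z z}, β = {y, S z S}. Rewrite as A4 → β A4' and A4' → α A4' | ε.

S -> z z | y z | y S S | z A4; A4 -> y A4' | S z S A4'; A4' -> y A4' | z z A4' | ε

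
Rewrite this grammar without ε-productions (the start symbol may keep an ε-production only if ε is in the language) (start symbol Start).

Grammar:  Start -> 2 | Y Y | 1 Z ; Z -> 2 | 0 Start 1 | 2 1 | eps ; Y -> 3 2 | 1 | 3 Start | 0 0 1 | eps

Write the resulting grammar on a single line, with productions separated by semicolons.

Nullable nonterminals: {Start, Y, Z}.
ε ∈ L(G) since Start is nullable, so keep Start → ε.
Add the nullable-subset variants: Start → Y Y gives Y Y | Y. Start → 1 Z gives 1 Z | 1. Z → 0 Start 1 gives 0 Start 1 | 0 1. Y → 3 Start gives 3 Start | 3.

Start -> 2 | Y Y | Y | 1 Z | 1 | ε; Z -> 2 | 0 Start 1 | 0 1 | 2 1; Y -> 3 2 | 1 | 3 Start | 3 | 0 0 1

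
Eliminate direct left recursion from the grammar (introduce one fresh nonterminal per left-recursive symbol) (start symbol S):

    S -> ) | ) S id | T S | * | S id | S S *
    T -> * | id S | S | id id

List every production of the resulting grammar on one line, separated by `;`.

Left recursion appears on S.
For S: α = {id, S *}, β = {), ) S id, T S, *}. Rewrite as S → β S' and S' → α S' | ε.

S -> ) S' | ) S id S' | T S S' | * S'; T -> * | id S | S | id id; S' -> id S' | S * S' | ε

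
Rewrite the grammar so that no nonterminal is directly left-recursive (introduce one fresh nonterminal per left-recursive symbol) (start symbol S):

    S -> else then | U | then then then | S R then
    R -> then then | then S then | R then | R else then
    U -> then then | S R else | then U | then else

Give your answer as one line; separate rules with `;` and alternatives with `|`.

S -> else then S' | U S' | then then then S'; R -> then then R' | then S then R'; U -> then then | S R else | then U | then else; S' -> R then S' | ε; R' -> then R' | else then R' | ε

S, R are directly left-recursive.
For S: α = {R then}, β = {else then, U, then then then}. Rewrite as S → β S' and S' → α S' | ε.
For R: α = {then, else then}, β = {then then, then S then}. Rewrite as R → β R' and R' → α R' | ε.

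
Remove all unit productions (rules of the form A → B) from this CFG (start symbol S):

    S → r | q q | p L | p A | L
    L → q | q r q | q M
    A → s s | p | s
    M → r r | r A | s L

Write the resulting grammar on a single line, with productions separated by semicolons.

S → q | q r q | q M | r | q q | p L | p A; L → q | q r q | q M; A → s s | p | s; M → r r | r A | s L

Unit pairs: S ⇒* {L}.
Replace each nonterminal's rules with the union of the non-unit rules of every nonterminal it unit-derives.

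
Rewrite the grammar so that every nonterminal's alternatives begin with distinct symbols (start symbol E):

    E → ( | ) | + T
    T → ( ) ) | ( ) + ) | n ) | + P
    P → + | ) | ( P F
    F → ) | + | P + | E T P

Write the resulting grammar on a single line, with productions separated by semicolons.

T has alternatives sharing prefix '( )': factor to T → ( ) T' with T' → ) | + ).

E → ( | ) | + T; T → n ) | + P | ( ) T'; P → + | ) | ( P F; F → ) | + | P + | E T P; T' → ) | + )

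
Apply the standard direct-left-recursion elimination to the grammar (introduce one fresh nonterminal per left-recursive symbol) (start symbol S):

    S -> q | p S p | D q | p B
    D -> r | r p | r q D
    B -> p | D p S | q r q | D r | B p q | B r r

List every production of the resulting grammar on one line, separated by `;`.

S -> q | p S p | D q | p B; D -> r | r p | r q D; B -> p B' | D p S B' | q r q B' | D r B'; B' -> p q B' | r r B' | ε

Directly left-recursive nonterminal: B.
For B: α = {p q, r r}, β = {p, D p S, q r q, D r}. Rewrite as B → β B' and B' → α B' | ε.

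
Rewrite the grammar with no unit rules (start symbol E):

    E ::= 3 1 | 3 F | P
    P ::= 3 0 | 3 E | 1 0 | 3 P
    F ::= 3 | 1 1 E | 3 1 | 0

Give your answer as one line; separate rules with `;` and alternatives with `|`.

Unit pairs: E ⇒* {P}.
For every A with A ⇒* B via unit rules, add B's non-unit alternatives to A; then delete every rule of the form X → Y.

E ::= 3 1 | 3 F | 3 0 | 3 E | 1 0 | 3 P; P ::= 3 0 | 3 E | 1 0 | 3 P; F ::= 3 | 1 1 E | 3 1 | 0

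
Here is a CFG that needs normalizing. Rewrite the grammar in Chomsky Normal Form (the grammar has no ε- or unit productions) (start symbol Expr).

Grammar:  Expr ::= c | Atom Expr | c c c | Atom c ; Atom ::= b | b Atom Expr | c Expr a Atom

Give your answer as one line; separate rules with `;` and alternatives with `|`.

Introduce a nonterminal for each terminal appearing in a rule of length ≥ 2: X1 → c, X2 → b, X3 → a.
Binarize each right-hand side of length ≥ 3 by chaining fresh nonterminals (Y1, Y2, …): affected rules were Expr → X1 X1 X1; Atom → X2 Atom Expr; Atom → X1 Expr X3 Atom.

Expr ::= c | Atom Expr | X1 Y1 | Atom X1; Atom ::= b | X2 Y2 | X1 Y3; X1 ::= c; X2 ::= b; X3 ::= a; Y1 ::= X1 X1; Y2 ::= Atom Expr; Y3 ::= Expr Y4; Y4 ::= X3 Atom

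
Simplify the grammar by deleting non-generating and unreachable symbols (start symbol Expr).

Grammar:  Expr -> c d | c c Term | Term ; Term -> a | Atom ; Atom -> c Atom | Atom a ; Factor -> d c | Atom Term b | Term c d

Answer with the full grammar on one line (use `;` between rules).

Expr -> c d | c c Term | Term; Term -> a

Generating nonterminals: {Expr, Factor, Term}.
Reachable from Expr after that: {Expr, Term}.
Removed useless symbols: {Atom, Factor} and every production mentioning them.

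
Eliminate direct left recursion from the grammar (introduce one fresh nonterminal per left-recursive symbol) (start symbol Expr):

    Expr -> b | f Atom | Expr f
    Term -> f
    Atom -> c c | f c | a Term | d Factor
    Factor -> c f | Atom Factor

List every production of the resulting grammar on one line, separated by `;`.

Left recursion appears on Expr.
For Expr: α = {f}, β = {b, f Atom}. Rewrite as Expr → β Expr1 and Expr1 → α Expr1 | ε.

Expr -> b Expr1 | f Atom Expr1; Term -> f; Atom -> c c | f c | a Term | d Factor; Factor -> c f | Atom Factor; Expr1 -> f Expr1 | ε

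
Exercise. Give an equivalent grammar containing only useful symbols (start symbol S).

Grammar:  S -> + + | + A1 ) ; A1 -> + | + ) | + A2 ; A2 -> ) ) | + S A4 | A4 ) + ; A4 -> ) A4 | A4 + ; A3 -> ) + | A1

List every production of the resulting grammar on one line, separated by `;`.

Generating nonterminals: {A1, A2, A3, S}.
Reachable from S after that: {A1, A2, S}.
Removed useless symbols: {A3, A4} and every production mentioning them.

S -> + + | + A1 ); A1 -> + | + ) | + A2; A2 -> ) )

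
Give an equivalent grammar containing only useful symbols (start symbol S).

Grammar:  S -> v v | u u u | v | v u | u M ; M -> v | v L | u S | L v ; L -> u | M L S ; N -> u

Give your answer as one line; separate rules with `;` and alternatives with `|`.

Generating nonterminals: {L, M, N, S}.
Reachable from S after that: {L, M, S}.
Removed useless symbols: {N} and every production mentioning them.

S -> v v | u u u | v | v u | u M; M -> v | v L | u S | L v; L -> u | M L S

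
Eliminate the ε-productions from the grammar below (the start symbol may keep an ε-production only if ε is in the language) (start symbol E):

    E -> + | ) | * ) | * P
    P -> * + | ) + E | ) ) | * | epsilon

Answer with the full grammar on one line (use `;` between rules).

E -> + | ) | * ) | * P | *; P -> * + | ) + E | ) ) | *

The nullable symbols are {P}.
ε ∉ L(G), so no ε-production is kept.
Expand every rule over subsets of its nullable positions: E → * P gives * P | *.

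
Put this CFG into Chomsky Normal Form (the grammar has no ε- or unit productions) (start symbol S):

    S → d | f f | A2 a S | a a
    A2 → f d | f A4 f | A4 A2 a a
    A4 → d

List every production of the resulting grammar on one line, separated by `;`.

S → d | X1 X1 | A2 Y1 | X2 X2; A2 → X1 X3 | X1 Y2 | A4 Y3; A4 → d; X1 → f; X2 → a; X3 → d; Y1 → X2 S; Y2 → A4 X1; Y3 → A2 Y4; Y4 → X2 X2

Introduce a nonterminal for each terminal appearing in a rule of length ≥ 2: X1 → f, X2 → a, X3 → d.
Binarize each right-hand side of length ≥ 3 by chaining fresh nonterminals (Y1, Y2, …): affected rules were S → A2 X2 S; A2 → X1 A4 X1; A2 → A4 A2 X2 X2.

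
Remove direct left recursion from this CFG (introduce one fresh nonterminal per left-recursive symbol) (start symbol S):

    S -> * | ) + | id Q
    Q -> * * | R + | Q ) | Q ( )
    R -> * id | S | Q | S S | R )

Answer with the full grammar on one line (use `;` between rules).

Left recursion appears on Q, R.
For Q: α = {), ( )}, β = {* *, R +}. Rewrite as Q → β Q' and Q' → α Q' | ε.
For R: α = {)}, β = {* id, S, Q, S S}. Rewrite as R → β R' and R' → α R' | ε.

S -> * | ) + | id Q; Q -> * * Q' | R + Q'; R -> * id R' | S R' | Q R' | S S R'; Q' -> ) Q' | ( ) Q' | ε; R' -> ) R' | ε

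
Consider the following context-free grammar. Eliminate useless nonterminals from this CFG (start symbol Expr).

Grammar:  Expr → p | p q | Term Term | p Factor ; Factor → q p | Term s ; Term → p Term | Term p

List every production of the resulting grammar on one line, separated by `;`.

Expr → p | p q | p Factor; Factor → q p

Generating nonterminals: {Expr, Factor}.
Reachable from Expr after that: {Expr, Factor}.
Removed useless symbols: {Term} and every production mentioning them.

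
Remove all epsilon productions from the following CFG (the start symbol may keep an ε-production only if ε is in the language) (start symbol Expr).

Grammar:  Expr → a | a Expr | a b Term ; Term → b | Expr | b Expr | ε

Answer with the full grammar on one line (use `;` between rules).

Nullable nonterminals: {Term}.
ε ∉ L(G), so no ε-production is kept.
Add the nullable-subset variants: Expr → a b Term gives a b Term | a b.

Expr → a | a Expr | a b Term | a b; Term → b | Expr | b Expr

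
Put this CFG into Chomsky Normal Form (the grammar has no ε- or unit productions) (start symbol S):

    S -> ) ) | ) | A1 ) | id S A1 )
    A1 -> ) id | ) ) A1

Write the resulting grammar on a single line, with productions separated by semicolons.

S -> X1 X1 | ) | A1 X1 | X2 Y1; A1 -> X1 X2 | X1 Y3; X1 -> ); X2 -> id; Y1 -> S Y2; Y2 -> A1 X1; Y3 -> X1 A1

Introduce a nonterminal for each terminal appearing in a rule of length ≥ 2: X1 → ), X2 → id.
Binarize each right-hand side of length ≥ 3 by chaining fresh nonterminals (Y1, Y2, …): affected rules were S → X2 S A1 X1; A1 → X1 X1 A1.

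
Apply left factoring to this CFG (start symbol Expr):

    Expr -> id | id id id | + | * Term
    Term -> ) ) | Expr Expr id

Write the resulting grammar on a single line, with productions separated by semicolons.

Expr -> + | * Term | id Expr1; Term -> ) ) | Expr Expr id; Expr1 -> epsilon | id id

Expr has alternatives sharing prefix 'id': factor to Expr → id Expr1 with Expr1 → ε | id id.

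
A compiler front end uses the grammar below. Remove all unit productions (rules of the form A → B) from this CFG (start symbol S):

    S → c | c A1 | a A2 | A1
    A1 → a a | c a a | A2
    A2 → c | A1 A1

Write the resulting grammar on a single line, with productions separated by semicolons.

S → c | A1 A1 | a a | c a a | c A1 | a A2; A1 → c | A1 A1 | a a | c a a; A2 → c | A1 A1

Unit pairs: A1 ⇒* {A2}; S ⇒* {A1, A2}.
Replace each nonterminal's rules with the union of the non-unit rules of every nonterminal it unit-derives.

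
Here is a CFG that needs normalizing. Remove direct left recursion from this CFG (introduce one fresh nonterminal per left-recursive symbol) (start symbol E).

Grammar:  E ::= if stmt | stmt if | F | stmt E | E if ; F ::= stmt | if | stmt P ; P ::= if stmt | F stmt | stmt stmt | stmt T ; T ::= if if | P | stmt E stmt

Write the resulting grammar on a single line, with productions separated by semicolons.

Left recursion appears on E.
For E: α = {if}, β = {if stmt, stmt if, F, stmt E}. Rewrite as E → β E' and E' → α E' | ε.

E ::= if stmt E' | stmt if E' | F E' | stmt E E'; F ::= stmt | if | stmt P; P ::= if stmt | F stmt | stmt stmt | stmt T; T ::= if if | P | stmt E stmt; E' ::= if E' | ε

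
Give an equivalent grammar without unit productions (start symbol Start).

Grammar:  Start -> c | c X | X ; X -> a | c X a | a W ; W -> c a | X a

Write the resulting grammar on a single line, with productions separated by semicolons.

Unit pairs: Start ⇒* {X}.
For every A with A ⇒* B via unit rules, add B's non-unit alternatives to A; then delete every rule of the form X → Y.

Start -> c | c X | a | c X a | a W; X -> a | c X a | a W; W -> c a | X a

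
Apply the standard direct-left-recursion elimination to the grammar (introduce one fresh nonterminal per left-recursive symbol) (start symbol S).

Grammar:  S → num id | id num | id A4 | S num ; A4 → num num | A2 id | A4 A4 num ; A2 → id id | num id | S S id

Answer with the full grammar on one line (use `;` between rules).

Directly left-recursive nonterminals: S, A4.
For S: α = {num}, β = {num id, id num, id A4}. Rewrite as S → β S' and S' → α S' | ε.
For A4: α = {A4 num}, β = {num num, A2 id}. Rewrite as A4 → β A4' and A4' → α A4' | ε.

S → num id S' | id num S' | id A4 S'; A4 → num num A4' | A2 id A4'; A2 → id id | num id | S S id; S' → num S' | epsilon; A4' → A4 num A4' | epsilon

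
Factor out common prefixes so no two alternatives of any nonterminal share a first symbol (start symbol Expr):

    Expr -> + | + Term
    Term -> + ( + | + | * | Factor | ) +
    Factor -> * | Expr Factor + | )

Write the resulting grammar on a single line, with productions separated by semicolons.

Expr -> + Expr1; Term -> * | Factor | ) + | + Term1; Factor -> * | Expr Factor + | ); Expr1 -> epsilon | Term; Term1 -> ( + | epsilon

Expr has alternatives sharing prefix '+': factor to Expr → + Expr1 with Expr1 → ε | Term.
Term has alternatives sharing prefix '+': factor to Term → + Term1 with Term1 → ( + | ε.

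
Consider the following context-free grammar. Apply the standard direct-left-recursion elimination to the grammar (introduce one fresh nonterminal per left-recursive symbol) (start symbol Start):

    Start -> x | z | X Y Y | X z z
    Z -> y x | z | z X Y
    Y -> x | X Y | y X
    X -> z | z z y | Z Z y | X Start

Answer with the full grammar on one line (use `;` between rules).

Start -> x | z | X Y Y | X z z; Z -> y x | z | z X Y; Y -> x | X Y | y X; X -> z X1 | z z y X1 | Z Z y X1; X1 -> Start X1 | ε

X is directly left-recursive.
For X: α = {Start}, β = {z, z z y, Z Z y}. Rewrite as X → β X1 and X1 → α X1 | ε.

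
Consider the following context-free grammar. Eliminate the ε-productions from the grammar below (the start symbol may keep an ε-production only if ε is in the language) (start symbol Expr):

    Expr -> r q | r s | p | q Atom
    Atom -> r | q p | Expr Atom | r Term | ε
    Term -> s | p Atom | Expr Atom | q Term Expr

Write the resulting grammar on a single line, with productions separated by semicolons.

The nullable symbols are {Atom}.
ε ∉ L(G), so no ε-production is kept.
For each production, add variants omitting each subset of nullable occurrences: Expr → q Atom gives q Atom | q. Atom → Expr Atom gives Expr Atom | Expr. Term → p Atom gives p Atom | p. Term → Expr Atom gives Expr Atom | Expr.

Expr -> r q | r s | p | q Atom | q; Atom -> r | q p | Expr Atom | Expr | r Term; Term -> s | p Atom | p | Expr Atom | Expr | q Term Expr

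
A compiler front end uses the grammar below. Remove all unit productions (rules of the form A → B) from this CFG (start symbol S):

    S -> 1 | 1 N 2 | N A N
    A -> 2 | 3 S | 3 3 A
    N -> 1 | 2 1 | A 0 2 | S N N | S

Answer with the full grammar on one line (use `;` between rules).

Unit pairs: N ⇒* {S}.
Replace each nonterminal's rules with the union of the non-unit rules of every nonterminal it unit-derives.

S -> 1 | 1 N 2 | N A N; A -> 2 | 3 S | 3 3 A; N -> 1 | 1 N 2 | N A N | 2 1 | A 0 2 | S N N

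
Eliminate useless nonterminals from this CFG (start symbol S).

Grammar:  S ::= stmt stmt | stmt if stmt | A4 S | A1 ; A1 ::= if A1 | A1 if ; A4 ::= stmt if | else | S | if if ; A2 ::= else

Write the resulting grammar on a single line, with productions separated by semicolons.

S ::= stmt stmt | stmt if stmt | A4 S; A4 ::= stmt if | else | S | if if

Generating nonterminals: {A2, A4, S}.
Reachable from S after that: {A4, S}.
Removed useless symbols: {A1, A2} and every production mentioning them.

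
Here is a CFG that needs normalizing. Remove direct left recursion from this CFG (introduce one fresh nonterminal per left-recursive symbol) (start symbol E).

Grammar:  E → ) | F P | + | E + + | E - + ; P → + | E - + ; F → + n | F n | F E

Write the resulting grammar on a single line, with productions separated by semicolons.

E, F are directly left-recursive.
For E: α = {+ +, - +}, β = {), F P, +}. Rewrite as E → β E' and E' → α E' | ε.
For F: α = {n, E}, β = {+ n}. Rewrite as F → β F' and F' → α F' | ε.

E → ) E' | F P E' | + E'; P → + | E - +; F → + n F'; E' → + + E' | - + E' | epsilon; F' → n F' | E F' | epsilon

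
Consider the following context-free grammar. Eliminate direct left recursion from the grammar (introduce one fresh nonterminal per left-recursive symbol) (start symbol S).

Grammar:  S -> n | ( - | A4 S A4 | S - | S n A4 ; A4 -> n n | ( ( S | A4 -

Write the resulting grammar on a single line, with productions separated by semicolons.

S -> n S' | ( - S' | A4 S A4 S'; A4 -> n n A4' | ( ( S A4'; S' -> - S' | n A4 S' | epsilon; A4' -> - A4' | epsilon

Left recursion appears on S, A4.
For S: α = {-, n A4}, β = {n, ( -, A4 S A4}. Rewrite as S → β S' and S' → α S' | ε.
For A4: α = {-}, β = {n n, ( ( S}. Rewrite as A4 → β A4' and A4' → α A4' | ε.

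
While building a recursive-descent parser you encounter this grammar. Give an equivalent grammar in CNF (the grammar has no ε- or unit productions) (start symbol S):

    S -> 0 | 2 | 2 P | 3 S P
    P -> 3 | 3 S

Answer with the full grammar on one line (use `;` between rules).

Introduce a nonterminal for each terminal appearing in a rule of length ≥ 2: X1 → 2, X2 → 3.
Binarize each right-hand side of length ≥ 3 by chaining fresh nonterminals (Y1, Y2, …): affected rules were S → X2 S P.

S -> 0 | 2 | X1 P | X2 Y1; P -> 3 | X2 S; X1 -> 2; X2 -> 3; Y1 -> S P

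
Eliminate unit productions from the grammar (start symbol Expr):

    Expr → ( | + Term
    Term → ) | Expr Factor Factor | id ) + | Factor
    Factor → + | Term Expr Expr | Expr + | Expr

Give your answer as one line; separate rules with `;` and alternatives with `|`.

Expr → ( | + Term; Term → ) | Expr Factor Factor | id ) + | + | Term Expr Expr | Expr + | ( | + Term; Factor → + | Term Expr Expr | Expr + | ( | + Term

Unit pairs: Factor ⇒* {Expr}; Term ⇒* {Expr, Factor}.
For each unit pair (A, B), copy every non-unit production of B to A, then drop all unit productions.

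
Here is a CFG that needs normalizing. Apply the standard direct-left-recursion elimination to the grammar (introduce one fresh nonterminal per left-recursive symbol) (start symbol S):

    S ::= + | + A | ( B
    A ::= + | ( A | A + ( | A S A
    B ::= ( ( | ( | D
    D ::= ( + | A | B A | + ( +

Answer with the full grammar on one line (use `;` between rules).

Left recursion appears on A.
For A: α = {+ (, S A}, β = {+, ( A}. Rewrite as A → β A' and A' → α A' | ε.

S ::= + | + A | ( B; A ::= + A' | ( A A'; B ::= ( ( | ( | D; D ::= ( + | A | B A | + ( +; A' ::= + ( A' | S A A' | ε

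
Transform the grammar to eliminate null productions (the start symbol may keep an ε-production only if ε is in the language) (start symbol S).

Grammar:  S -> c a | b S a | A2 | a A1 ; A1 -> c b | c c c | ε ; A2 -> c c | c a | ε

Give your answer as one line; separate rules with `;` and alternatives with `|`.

Nullable nonterminals: {A1, A2, S}.
ε ∈ L(G) since S is nullable, so keep S → ε.
Add the nullable-subset variants: S → b S a gives b S a | b a. S → a A1 gives a A1 | a.

S -> c a | b S a | b a | A2 | a A1 | a | ε; A1 -> c b | c c c; A2 -> c c | c a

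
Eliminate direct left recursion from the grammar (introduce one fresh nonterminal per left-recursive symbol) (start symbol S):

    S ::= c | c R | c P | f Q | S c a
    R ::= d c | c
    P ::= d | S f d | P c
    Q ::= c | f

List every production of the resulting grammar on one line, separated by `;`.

S ::= c S' | c R S' | c P S' | f Q S'; R ::= d c | c; P ::= d P' | S f d P'; Q ::= c | f; S' ::= c a S' | ε; P' ::= c P' | ε

Directly left-recursive nonterminals: S, P.
For S: α = {c a}, β = {c, c R, c P, f Q}. Rewrite as S → β S' and S' → α S' | ε.
For P: α = {c}, β = {d, S f d}. Rewrite as P → β P' and P' → α P' | ε.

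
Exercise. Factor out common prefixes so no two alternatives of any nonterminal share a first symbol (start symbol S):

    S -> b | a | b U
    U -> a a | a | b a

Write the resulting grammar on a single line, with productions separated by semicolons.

S -> a | b S'; U -> b a | a U'; S' -> ε | U; U' -> a | ε

S has alternatives sharing prefix 'b': factor to S → b S' with S' → ε | U.
U has alternatives sharing prefix 'a': factor to U → a U' with U' → a | ε.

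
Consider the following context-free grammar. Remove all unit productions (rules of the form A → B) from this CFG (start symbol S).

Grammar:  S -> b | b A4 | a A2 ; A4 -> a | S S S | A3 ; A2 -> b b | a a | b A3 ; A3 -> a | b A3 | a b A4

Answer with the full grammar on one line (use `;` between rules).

S -> b | b A4 | a A2; A4 -> a | S S S | b A3 | a b A4; A2 -> b b | a a | b A3; A3 -> a | b A3 | a b A4

Unit pairs: A4 ⇒* {A3}.
For every A with A ⇒* B via unit rules, add B's non-unit alternatives to A; then delete every rule of the form X → Y.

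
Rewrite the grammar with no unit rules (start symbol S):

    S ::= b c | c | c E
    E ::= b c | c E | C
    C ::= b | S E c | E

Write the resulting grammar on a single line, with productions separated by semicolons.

Unit pairs: C ⇒* {E}; E ⇒* {C}.
Replace each nonterminal's rules with the union of the non-unit rules of every nonterminal it unit-derives.

S ::= b c | c | c E; E ::= b c | c E | b | S E c; C ::= b c | c E | b | S E c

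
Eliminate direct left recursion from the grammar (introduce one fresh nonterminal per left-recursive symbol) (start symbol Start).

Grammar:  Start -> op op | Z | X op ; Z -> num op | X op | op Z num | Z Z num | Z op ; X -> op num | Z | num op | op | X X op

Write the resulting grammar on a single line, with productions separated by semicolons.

Start -> op op | Z | X op; Z -> num op Z1 | X op Z1 | op Z num Z1; X -> op num X1 | Z X1 | num op X1 | op X1; Z1 -> Z num Z1 | op Z1 | ε; X1 -> X op X1 | ε

Directly left-recursive nonterminals: Z, X.
For Z: α = {Z num, op}, β = {num op, X op, op Z num}. Rewrite as Z → β Z1 and Z1 → α Z1 | ε.
For X: α = {X op}, β = {op num, Z, num op, op}. Rewrite as X → β X1 and X1 → α X1 | ε.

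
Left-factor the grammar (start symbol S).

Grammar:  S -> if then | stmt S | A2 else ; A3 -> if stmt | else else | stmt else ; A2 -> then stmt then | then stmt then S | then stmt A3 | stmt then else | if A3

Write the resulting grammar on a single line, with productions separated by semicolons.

S -> if then | stmt S | A2 else; A3 -> if stmt | else else | stmt else; A2 -> stmt then else | if A3 | then stmt A2'; A2' -> A3 | then A2''; A2'' -> ε | S

A2 has alternatives sharing prefix 'then stmt': factor to A2 → then stmt A2' with A2' → then | then S | A3.
A2' has alternatives sharing prefix 'then': factor to A2' → then A2'' with A2'' → ε | S.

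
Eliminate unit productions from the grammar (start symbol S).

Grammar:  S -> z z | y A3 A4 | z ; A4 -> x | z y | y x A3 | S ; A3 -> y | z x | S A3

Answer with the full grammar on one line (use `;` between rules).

S -> z z | y A3 A4 | z; A4 -> x | z y | y x A3 | z z | y A3 A4 | z; A3 -> y | z x | S A3

Unit pairs: A4 ⇒* {S}.
For each unit pair (A, B), copy every non-unit production of B to A, then drop all unit productions.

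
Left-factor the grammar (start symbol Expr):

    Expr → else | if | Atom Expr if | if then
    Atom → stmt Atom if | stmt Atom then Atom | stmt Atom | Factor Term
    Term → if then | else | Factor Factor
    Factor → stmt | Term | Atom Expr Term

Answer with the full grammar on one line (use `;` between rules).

Expr has alternatives sharing prefix 'if': factor to Expr → if Expr1 with Expr1 → ε | then.
Atom has alternatives sharing prefix 'stmt Atom': factor to Atom → stmt Atom Atom1 with Atom1 → if | then Atom | ε.

Expr → else | Atom Expr if | if Expr1; Atom → Factor Term | stmt Atom Atom1; Term → if then | else | Factor Factor; Factor → stmt | Term | Atom Expr Term; Expr1 → eps | then; Atom1 → if | then Atom | eps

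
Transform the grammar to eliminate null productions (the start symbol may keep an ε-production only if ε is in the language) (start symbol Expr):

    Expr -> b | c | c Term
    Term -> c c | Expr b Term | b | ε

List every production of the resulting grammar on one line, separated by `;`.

Nullable nonterminals: {Term}.
ε ∉ L(G), so no ε-production is kept.
Expand every rule over subsets of its nullable positions: Term → Expr b Term gives Expr b Term | Expr b.

Expr -> b | c | c Term; Term -> c c | Expr b Term | Expr b | b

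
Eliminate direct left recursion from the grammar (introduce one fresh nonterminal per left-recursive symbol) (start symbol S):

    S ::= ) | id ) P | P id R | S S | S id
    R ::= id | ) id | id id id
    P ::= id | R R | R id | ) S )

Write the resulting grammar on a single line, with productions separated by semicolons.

Left recursion appears on S.
For S: α = {S, id}, β = {), id ) P, P id R}. Rewrite as S → β S' and S' → α S' | ε.

S ::= ) S' | id ) P S' | P id R S'; R ::= id | ) id | id id id; P ::= id | R R | R id | ) S ); S' ::= S S' | id S' | ε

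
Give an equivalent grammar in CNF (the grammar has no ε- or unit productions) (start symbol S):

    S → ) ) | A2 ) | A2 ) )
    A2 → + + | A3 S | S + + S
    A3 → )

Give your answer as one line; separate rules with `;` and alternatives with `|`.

Introduce a nonterminal for each terminal appearing in a rule of length ≥ 2: X1 → ), X2 → +.
Binarize each right-hand side of length ≥ 3 by chaining fresh nonterminals (Y1, Y2, …): affected rules were S → A2 X1 X1; A2 → S X2 X2 S.

S → X1 X1 | A2 X1 | A2 Y1; A2 → X2 X2 | A3 S | S Y2; A3 → ); X1 → ); X2 → +; Y1 → X1 X1; Y2 → X2 Y3; Y3 → X2 S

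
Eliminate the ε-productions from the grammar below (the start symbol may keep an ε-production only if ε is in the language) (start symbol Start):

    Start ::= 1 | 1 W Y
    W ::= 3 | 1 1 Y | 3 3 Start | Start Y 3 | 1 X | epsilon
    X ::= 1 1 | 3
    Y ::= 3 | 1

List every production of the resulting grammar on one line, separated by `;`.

Nullable set = {W}.
ε ∉ L(G), so no ε-production is kept.
Expand every rule over subsets of its nullable positions: Start → 1 W Y gives 1 W Y | 1 Y.

Start ::= 1 | 1 W Y | 1 Y; W ::= 3 | 1 1 Y | 3 3 Start | Start Y 3 | 1 X; X ::= 1 1 | 3; Y ::= 3 | 1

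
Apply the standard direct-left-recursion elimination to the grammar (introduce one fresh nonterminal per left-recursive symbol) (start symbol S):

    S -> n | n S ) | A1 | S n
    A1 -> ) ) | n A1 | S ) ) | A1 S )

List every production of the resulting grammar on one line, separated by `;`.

S, A1 are directly left-recursive.
For S: α = {n}, β = {n, n S ), A1}. Rewrite as S → β S' and S' → α S' | ε.
For A1: α = {S )}, β = {) ), n A1, S ) )}. Rewrite as A1 → β A1' and A1' → α A1' | ε.

S -> n S' | n S ) S' | A1 S'; A1 -> ) ) A1' | n A1 A1' | S ) ) A1'; S' -> n S' | epsilon; A1' -> S ) A1' | epsilon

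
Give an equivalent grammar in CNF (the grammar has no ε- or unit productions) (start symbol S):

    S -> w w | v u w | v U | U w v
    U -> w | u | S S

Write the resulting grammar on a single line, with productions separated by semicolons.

Introduce a nonterminal for each terminal appearing in a rule of length ≥ 2: X1 → w, X2 → v, X3 → u.
Binarize each right-hand side of length ≥ 3 by chaining fresh nonterminals (Y1, Y2, …): affected rules were S → X2 X3 X1; S → U X1 X2.

S -> X1 X1 | X2 Y1 | X2 U | U Y2; U -> w | u | S S; X1 -> w; X2 -> v; X3 -> u; Y1 -> X3 X1; Y2 -> X1 X2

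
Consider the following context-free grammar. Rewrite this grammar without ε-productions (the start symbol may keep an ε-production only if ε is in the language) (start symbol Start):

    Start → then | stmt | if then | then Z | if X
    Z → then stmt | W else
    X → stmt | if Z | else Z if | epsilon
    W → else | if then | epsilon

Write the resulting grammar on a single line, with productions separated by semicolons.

Start → then | stmt | if then | then Z | if X | if; Z → then stmt | W else | else; X → stmt | if Z | else Z if; W → else | if then

Nullable nonterminals: {W, X}.
ε ∉ L(G), so no ε-production is kept.
Expand every rule over subsets of its nullable positions: Start → if X gives if X | if. Z → W else gives W else | else.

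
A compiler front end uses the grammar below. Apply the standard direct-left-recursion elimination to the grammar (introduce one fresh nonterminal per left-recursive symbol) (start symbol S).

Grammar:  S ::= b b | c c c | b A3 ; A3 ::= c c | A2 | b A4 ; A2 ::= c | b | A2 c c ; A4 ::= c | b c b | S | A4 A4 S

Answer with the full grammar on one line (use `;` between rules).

A2, A4 are directly left-recursive.
For A2: α = {c c}, β = {c, b}. Rewrite as A2 → β A2' and A2' → α A2' | ε.
For A4: α = {A4 S}, β = {c, b c b, S}. Rewrite as A4 → β A4' and A4' → α A4' | ε.

S ::= b b | c c c | b A3; A3 ::= c c | A2 | b A4; A2 ::= c A2' | b A2'; A4 ::= c A4' | b c b A4' | S A4'; A2' ::= c c A2' | eps; A4' ::= A4 S A4' | eps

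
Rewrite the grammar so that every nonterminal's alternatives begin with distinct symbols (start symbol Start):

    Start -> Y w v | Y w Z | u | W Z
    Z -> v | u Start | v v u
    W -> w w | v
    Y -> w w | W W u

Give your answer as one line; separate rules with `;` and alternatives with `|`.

Start -> u | W Z | Y w Start1; Z -> u Start | v Z1; W -> w w | v; Y -> w w | W W u; Start1 -> v | Z; Z1 -> eps | v u

Start has alternatives sharing prefix 'Y w': factor to Start → Y w Start1 with Start1 → v | Z.
Z has alternatives sharing prefix 'v': factor to Z → v Z1 with Z1 → ε | v u.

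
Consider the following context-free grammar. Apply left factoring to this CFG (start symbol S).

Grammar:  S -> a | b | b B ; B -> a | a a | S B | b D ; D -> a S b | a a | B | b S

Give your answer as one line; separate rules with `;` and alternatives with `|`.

S has alternatives sharing prefix 'b': factor to S → b S' with S' → ε | B.
B has alternatives sharing prefix 'a': factor to B → a B' with B' → ε | a.
D has alternatives sharing prefix 'a': factor to D → a D' with D' → S b | a.

S -> a | b S'; B -> S B | b D | a B'; D -> B | b S | a D'; S' -> ε | B; B' -> ε | a; D' -> S b | a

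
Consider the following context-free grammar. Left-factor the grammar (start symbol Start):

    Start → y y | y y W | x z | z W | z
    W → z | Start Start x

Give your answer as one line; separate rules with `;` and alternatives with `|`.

Start → x z | y y Start1 | z Start2; W → z | Start Start x; Start1 → ε | W; Start2 → W | ε

Start has alternatives sharing prefix 'y y': factor to Start → y y Start1 with Start1 → ε | W.
Start has alternatives sharing prefix 'z': factor to Start → z Start2 with Start2 → W | ε.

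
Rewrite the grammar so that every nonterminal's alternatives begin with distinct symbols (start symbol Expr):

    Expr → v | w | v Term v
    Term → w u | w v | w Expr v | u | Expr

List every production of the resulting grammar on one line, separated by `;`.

Expr → w | v Expr1; Term → u | Expr | w Term1; Expr1 → ε | Term v; Term1 → u | v | Expr v

Expr has alternatives sharing prefix 'v': factor to Expr → v Expr1 with Expr1 → ε | Term v.
Term has alternatives sharing prefix 'w': factor to Term → w Term1 with Term1 → u | v | Expr v.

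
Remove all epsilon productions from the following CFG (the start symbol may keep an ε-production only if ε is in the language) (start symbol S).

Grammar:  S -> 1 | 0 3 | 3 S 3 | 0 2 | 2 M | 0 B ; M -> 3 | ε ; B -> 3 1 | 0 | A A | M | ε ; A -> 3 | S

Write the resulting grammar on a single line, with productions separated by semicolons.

S -> 1 | 0 3 | 3 S 3 | 0 2 | 2 M | 2 | 0 B | 0; M -> 3; B -> 3 1 | 0 | A A | M; A -> 3 | S

The nullable symbols are {B, M}.
ε ∉ L(G), so no ε-production is kept.
For each production, add variants omitting each subset of nullable occurrences: S → 2 M gives 2 M | 2. S → 0 B gives 0 B | 0.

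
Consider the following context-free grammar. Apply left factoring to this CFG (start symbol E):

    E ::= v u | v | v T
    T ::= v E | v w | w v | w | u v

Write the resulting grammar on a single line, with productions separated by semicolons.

E ::= v E'; T ::= u v | v T' | w T''; E' ::= u | ε | T; T' ::= E | w; T'' ::= v | ε

E has alternatives sharing prefix 'v': factor to E → v E' with E' → u | ε | T.
T has alternatives sharing prefix 'v': factor to T → v T' with T' → E | w.
T has alternatives sharing prefix 'w': factor to T → w T'' with T'' → v | ε.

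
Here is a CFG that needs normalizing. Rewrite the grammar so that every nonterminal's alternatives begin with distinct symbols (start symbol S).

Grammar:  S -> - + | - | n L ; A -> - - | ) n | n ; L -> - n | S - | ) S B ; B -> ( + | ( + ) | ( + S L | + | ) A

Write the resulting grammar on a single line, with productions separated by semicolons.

S -> n L | - S'; A -> - - | ) n | n; L -> - n | S - | ) S B; B -> + | ) A | ( + B'; S' -> + | eps; B' -> eps | ) | S L

S has alternatives sharing prefix '-': factor to S → - S' with S' → + | ε.
B has alternatives sharing prefix '( +': factor to B → ( + B' with B' → ε | ) | S L.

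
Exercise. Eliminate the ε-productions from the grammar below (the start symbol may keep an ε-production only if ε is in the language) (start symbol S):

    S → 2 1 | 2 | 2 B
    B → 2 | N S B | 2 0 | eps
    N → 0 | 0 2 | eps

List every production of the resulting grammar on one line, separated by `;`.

Nullable nonterminals: {B, N}.
ε ∉ L(G), so no ε-production is kept.
For each production, add variants omitting each subset of nullable occurrences: B → N S B gives N S B | N S | S B | S.

S → 2 1 | 2 | 2 B; B → 2 | N S B | N S | S B | S | 2 0; N → 0 | 0 2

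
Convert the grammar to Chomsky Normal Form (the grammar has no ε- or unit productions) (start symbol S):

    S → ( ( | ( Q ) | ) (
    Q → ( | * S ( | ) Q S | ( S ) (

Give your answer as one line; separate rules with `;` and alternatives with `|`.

Introduce a nonterminal for each terminal appearing in a rule of length ≥ 2: X1 → (, X2 → ), X3 → *.
Binarize each right-hand side of length ≥ 3 by chaining fresh nonterminals (Y1, Y2, …): affected rules were S → X1 Q X2; Q → X3 S X1; Q → X2 Q S; Q → X1 S X2 X1.

S → X1 X1 | X1 Y1 | X2 X1; Q → ( | X3 Y2 | X2 Y3 | X1 Y4; X1 → (; X2 → ); X3 → *; Y1 → Q X2; Y2 → S X1; Y3 → Q S; Y4 → S Y5; Y5 → X2 X1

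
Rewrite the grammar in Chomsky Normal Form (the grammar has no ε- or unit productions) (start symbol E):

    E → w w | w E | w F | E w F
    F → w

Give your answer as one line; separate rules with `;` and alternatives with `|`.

E → X1 X1 | X1 E | X1 F | E Y1; F → w; X1 → w; Y1 → X1 F

Introduce a nonterminal for each terminal appearing in a rule of length ≥ 2: X1 → w.
Binarize each right-hand side of length ≥ 3 by chaining fresh nonterminals (Y1, Y2, …): affected rules were E → E X1 F.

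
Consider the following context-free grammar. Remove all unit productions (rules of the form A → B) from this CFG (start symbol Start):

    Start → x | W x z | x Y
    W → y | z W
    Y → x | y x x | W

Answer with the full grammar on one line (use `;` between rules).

Start → x | W x z | x Y; W → y | z W; Y → y | z W | x | y x x

Unit pairs: Y ⇒* {W}.
For every A with A ⇒* B via unit rules, add B's non-unit alternatives to A; then delete every rule of the form X → Y.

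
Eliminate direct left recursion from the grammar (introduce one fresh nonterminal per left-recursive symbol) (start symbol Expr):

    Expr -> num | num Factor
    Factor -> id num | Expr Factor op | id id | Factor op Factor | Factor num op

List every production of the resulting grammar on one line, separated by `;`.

Factor is directly left-recursive.
For Factor: α = {op Factor, num op}, β = {id num, Expr Factor op, id id}. Rewrite as Factor → β Factor1 and Factor1 → α Factor1 | ε.

Expr -> num | num Factor; Factor -> id num Factor1 | Expr Factor op Factor1 | id id Factor1; Factor1 -> op Factor Factor1 | num op Factor1 | epsilon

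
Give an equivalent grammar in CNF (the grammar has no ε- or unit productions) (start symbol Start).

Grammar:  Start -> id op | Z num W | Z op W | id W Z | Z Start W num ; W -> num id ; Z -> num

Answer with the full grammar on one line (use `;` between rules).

Introduce a nonterminal for each terminal appearing in a rule of length ≥ 2: X1 → id, X2 → op, X3 → num.
Binarize each right-hand side of length ≥ 3 by chaining fresh nonterminals (Y1, Y2, …): affected rules were Start → Z X3 W; Start → Z X2 W; Start → X1 W Z; Start → Z Start W X3.

Start -> X1 X2 | Z Y1 | Z Y2 | X1 Y3 | Z Y4; W -> X3 X1; Z -> num; X1 -> id; X2 -> op; X3 -> num; Y1 -> X3 W; Y2 -> X2 W; Y3 -> W Z; Y4 -> Start Y5; Y5 -> W X3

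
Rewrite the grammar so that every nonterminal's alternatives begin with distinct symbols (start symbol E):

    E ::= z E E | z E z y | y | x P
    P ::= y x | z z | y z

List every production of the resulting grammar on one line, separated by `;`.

E has alternatives sharing prefix 'z E': factor to E → z E E' with E' → E | z y.
P has alternatives sharing prefix 'y': factor to P → y P' with P' → x | z.

E ::= y | x P | z E E'; P ::= z z | y P'; E' ::= E | z y; P' ::= x | z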